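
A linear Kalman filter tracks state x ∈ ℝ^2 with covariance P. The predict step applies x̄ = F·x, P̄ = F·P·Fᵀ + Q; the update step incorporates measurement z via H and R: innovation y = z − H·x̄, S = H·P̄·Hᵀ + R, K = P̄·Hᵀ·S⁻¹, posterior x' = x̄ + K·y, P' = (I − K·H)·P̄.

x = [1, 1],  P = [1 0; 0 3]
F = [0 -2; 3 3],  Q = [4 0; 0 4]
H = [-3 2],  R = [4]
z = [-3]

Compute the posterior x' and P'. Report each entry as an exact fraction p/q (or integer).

x' = [179/131, 165/262]
P' = [332/131 456/131; 456/131 751/131]

x̄ = F·x = [-2, 6]
P̄ = F·P·Fᵀ + Q = [16 -18; -18 40]
y = z − H·x̄ = [-21]
S = H·P̄·Hᵀ + R = [524]
K = P̄·Hᵀ·S⁻¹ = [-21/131; 67/262]
x' = x̄ + K·y = [179/131, 165/262]
P' = (I − K·H)·P̄ = [332/131 456/131; 456/131 751/131]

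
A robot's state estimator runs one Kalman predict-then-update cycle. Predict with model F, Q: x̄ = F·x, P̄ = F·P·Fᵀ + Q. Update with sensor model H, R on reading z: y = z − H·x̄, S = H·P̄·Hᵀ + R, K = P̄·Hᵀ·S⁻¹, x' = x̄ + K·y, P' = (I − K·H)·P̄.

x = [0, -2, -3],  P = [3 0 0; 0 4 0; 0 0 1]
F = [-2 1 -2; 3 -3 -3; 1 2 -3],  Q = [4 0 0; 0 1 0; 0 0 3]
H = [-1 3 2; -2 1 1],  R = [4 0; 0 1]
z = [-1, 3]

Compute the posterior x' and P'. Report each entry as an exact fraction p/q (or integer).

x' = [-14280/8117, 5231/16234, -41861/32468]
P' = [13752/8117 -24080/8117 46540/8117; -24080/8117 82079/8117 -260979/16234; 46540/8117 -260979/16234 886547/32468]

x̄ = F·x = [4, 15, 5]
P̄ = F·P·Fᵀ + Q = [24 -24 8; -24 73 -6; 8 -6 31]
y = z − H·x̄ = [-52, -9]
S = H·P̄·Hᵀ + R = [849 427; 427 253]
K = P̄·Hᵀ·S⁻¹ = [1772/8117 -5044/8117; 4669/16234 -501/16234; 5265/32468 -7731/32468]
x' = x̄ + K·y = [-14280/8117, 5231/16234, -41861/32468]
P' = (I − K·H)·P̄ = [13752/8117 -24080/8117 46540/8117; -24080/8117 82079/8117 -260979/16234; 46540/8117 -260979/16234 886547/32468]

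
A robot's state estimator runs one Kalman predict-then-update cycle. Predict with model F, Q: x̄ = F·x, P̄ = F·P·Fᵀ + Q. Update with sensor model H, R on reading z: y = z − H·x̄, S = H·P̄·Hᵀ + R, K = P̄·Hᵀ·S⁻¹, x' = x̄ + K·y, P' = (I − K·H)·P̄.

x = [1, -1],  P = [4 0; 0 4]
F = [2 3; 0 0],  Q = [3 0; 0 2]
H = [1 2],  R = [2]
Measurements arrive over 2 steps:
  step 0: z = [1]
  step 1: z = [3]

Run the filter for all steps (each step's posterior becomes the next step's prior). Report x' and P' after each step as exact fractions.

step 0: x̄ = F·x = [-1, 0]
step 0: P̄ = F·P·Fᵀ + Q = [55 0; 0 2]
step 0: y = z − H·x̄ = [2]
step 0: S = H·P̄·Hᵀ + R = [65]
step 0: K = P̄·Hᵀ·S⁻¹ = [11/13; 4/65]
step 0: x' = x̄ + K·y = [9/13, 8/65]
step 0: P' = (I − K·H)·P̄ = [110/13 -44/13; -44/13 114/65]
step 1: x̄ = F·x = [114/65, 0]
step 1: P̄ = F·P·Fᵀ + Q = [781/65 0; 0 2]
step 1: y = z − H·x̄ = [81/65]
step 1: S = H·P̄·Hᵀ + R = [1431/65]
step 1: K = P̄·Hᵀ·S⁻¹ = [781/1431; 260/1431]
step 1: x' = x̄ + K·y = [129/53, 12/53]
step 1: P' = (I − K·H)·P̄ = [7810/1431 -3124/1431; -3124/1431 1822/1431]

step 0: x' = [9/13, 8/65], P' = [110/13 -44/13; -44/13 114/65]
step 1: x' = [129/53, 12/53], P' = [7810/1431 -3124/1431; -3124/1431 1822/1431]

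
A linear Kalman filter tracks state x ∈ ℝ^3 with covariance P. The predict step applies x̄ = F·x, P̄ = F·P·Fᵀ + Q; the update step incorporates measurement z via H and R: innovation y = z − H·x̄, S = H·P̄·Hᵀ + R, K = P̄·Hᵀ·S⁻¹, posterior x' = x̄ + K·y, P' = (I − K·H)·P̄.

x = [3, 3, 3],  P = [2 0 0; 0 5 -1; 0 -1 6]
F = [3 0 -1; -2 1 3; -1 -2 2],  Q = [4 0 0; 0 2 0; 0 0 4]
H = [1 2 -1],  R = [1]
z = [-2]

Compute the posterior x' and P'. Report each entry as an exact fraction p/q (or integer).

x' = [992/127, -687/127, -151/127]
P' = [3456/127 -3053/127 -2640/127; -3053/127 4032/127 4948/127; -2640/127 4948/127 7266/127]

x̄ = F·x = [6, 6, -3]
P̄ = F·P·Fᵀ + Q = [28 -29 -20; -29 63 34; -20 34 58]
y = z − H·x̄ = [-23]
S = H·P̄·Hᵀ + R = [127]
K = P̄·Hᵀ·S⁻¹ = [-10/127; 63/127; -10/127]
x' = x̄ + K·y = [992/127, -687/127, -151/127]
P' = (I − K·H)·P̄ = [3456/127 -3053/127 -2640/127; -3053/127 4032/127 4948/127; -2640/127 4948/127 7266/127]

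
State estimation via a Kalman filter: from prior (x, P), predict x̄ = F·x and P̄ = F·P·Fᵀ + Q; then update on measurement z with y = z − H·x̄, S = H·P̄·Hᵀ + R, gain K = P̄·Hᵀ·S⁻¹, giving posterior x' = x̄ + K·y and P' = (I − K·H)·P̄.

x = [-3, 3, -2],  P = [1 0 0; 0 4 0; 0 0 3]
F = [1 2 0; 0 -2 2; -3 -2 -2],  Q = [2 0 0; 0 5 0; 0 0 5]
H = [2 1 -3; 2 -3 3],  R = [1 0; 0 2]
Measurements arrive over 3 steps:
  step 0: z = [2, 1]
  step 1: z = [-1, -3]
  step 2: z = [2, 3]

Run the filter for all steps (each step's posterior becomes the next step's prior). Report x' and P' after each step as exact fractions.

step 0: x̄ = F·x = [3, -10, 7]
step 0: P̄ = F·P·Fᵀ + Q = [19 -16 -19; -16 33 4; -19 4 42]
step 0: y = z − H·x̄ = [27, -56]
step 0: S = H·P̄·Hᵀ + R = [628 -289; -289 645]
step 0: K = P̄·Hᵀ·S⁻¹ = [59336/321539 41043/321539; -41486/321539 -77911/321539; -81236/321539 1488/321539]
step 0: x' = x̄ + K·y = [268281/321539, 27504/321539, -25927/321539]
step 0: P' = (I − K·H)·P̄ = [231450/321539 392189/321539 265251/321539; 392189/321539 883032/321539 569632/321539; 265251/321539 569632/321539 393790/321539]
step 1: x̄ = F·x = [323289/321539, -106862/321539, -807997/321539]
step 1: P̄ = F·P·Fᵀ + Q = [5975412/321539 -1507476/321539 -10173020/321539; -1507476/321539 2157927/321539 2718596/321539; -10173020/321539 2718596/321539 21244369/321539]
step 1: y = z − H·x̄ = [-3285246/321539, 492210/321539]
step 1: S = H·P̄·Hᵀ + R = [317315195/321539 -135118398/321539; -135118398/321539 82244134/321539]
step 1: K = P̄·Hᵀ·S⁻¹ = [2287546296/12191883317 1676043408/12191883317; -1432728834/12191883317 -5102835291/24383766634; -3002799164/12191883317 578818913/24383766634]
step 1: x' = x̄ + K·y = [-8548528257/12191883317, 6680944945/12191883317, 486345440/12191883317]
step 1: P' = (I − K·H)·P̄ = [8364475500/12191883317 13909134444/12191883317 9450179716/12191883317; 13909134444/12191883317 62172101901/24383766634 40224699115/24383766634; 9450179716/12191883317 40224699115/24383766634 28010338769/24383766634]
step 2: x̄ = F·x = [4813361633/12191883317, -12389199010/12191883317, 11311004001/12191883317]
step 2: P̄ = F·P·Fᵀ + Q = [212728983712/12191883317 -52812715028/12191883317 -360060463516/12191883317; -52812715028/12191883317 80425501465/12191883317 95077254632/12191883317; -360060463516/12191883317 95077254632/12191883317 757815143805/12191883317]
step 2: y = z − H·x̄ = [61079254381/12191883317, -44151682348/12191883317]
step 2: S = H·P̄·Hᵀ + R = [11302880788163/12191883317 -4858518948096/12191883317; -4858518948096/12191883317 3021101943680/12191883317]
step 2: K = P̄·Hᵀ·S⁻¹ = [1267445416080/6755229890449 14857553184739/108083678247184; -792965754315/6755229890449 -180881721770701/864669425977472; -1663234151223/6755229890449 20565882711073/864669425977472]
step 2: x' = x̄ + K·y = [22615328747735/27020919561796, -183028535071469/216167356494368, -84710948857247/216167356494368]
step 2: P' = (I − K·H)·P̄ = [9269081074493/13510459780898 123308180678509/108083678247184 83778117071039/108083678247184; 123308180678509/108083678247184 2204562420903005/864669425977472 1426330976103823/864669425977472; 83778117071039/108083678247184 1426330976103823/864669425977472 993224940198997/864669425977472]

step 0: x' = [268281/321539, 27504/321539, -25927/321539], P' = [231450/321539 392189/321539 265251/321539; 392189/321539 883032/321539 569632/321539; 265251/321539 569632/321539 393790/321539]
step 1: x' = [-8548528257/12191883317, 6680944945/12191883317, 486345440/12191883317], P' = [8364475500/12191883317 13909134444/12191883317 9450179716/12191883317; 13909134444/12191883317 62172101901/24383766634 40224699115/24383766634; 9450179716/12191883317 40224699115/24383766634 28010338769/24383766634]
step 2: x' = [22615328747735/27020919561796, -183028535071469/216167356494368, -84710948857247/216167356494368], P' = [9269081074493/13510459780898 123308180678509/108083678247184 83778117071039/108083678247184; 123308180678509/108083678247184 2204562420903005/864669425977472 1426330976103823/864669425977472; 83778117071039/108083678247184 1426330976103823/864669425977472 993224940198997/864669425977472]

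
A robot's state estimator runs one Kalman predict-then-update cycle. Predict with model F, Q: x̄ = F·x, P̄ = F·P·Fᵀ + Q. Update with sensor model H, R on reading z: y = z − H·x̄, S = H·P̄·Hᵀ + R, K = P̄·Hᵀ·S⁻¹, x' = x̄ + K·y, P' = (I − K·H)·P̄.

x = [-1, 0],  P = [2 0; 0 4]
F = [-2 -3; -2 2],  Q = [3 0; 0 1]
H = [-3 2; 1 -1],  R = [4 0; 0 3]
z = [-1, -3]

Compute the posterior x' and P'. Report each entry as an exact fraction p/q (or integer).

x̄ = F·x = [2, 2]
P̄ = F·P·Fᵀ + Q = [47 -16; -16 25]
y = z − H·x̄ = [1, -3]
S = H·P̄·Hᵀ + R = [719 -271; -271 107]
K = P̄·Hᵀ·S⁻¹ = [-719/1746 -793/1746; -625/3492 -2921/3492]
x' = x̄ + K·y = [2576/873, 7561/1746]
P' = (I − K·H)·P̄ = [3817/873 10013/1746; 10013/1746 28789/3492]

x' = [2576/873, 7561/1746]
P' = [3817/873 10013/1746; 10013/1746 28789/3492]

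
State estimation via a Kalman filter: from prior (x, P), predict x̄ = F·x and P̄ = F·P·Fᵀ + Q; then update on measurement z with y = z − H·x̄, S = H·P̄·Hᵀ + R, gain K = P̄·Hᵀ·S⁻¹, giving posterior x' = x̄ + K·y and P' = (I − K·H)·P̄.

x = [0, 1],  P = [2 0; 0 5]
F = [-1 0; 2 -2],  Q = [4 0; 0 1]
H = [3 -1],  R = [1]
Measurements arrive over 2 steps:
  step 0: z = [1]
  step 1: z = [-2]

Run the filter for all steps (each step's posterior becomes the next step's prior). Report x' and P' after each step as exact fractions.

step 0: x' = [-11/54, -175/108], P' = [41/27 235/54; 235/54 1451/108]
step 1: x' = [25/96, 535/192], P' = [263/96 1529/192; 1529/192 3085/128]

step 0: x̄ = F·x = [0, -2]
step 0: P̄ = F·P·Fᵀ + Q = [6 -4; -4 29]
step 0: y = z − H·x̄ = [-1]
step 0: S = H·P̄·Hᵀ + R = [108]
step 0: K = P̄·Hᵀ·S⁻¹ = [11/54; -41/108]
step 0: x' = x̄ + K·y = [-11/54, -175/108]
step 0: P' = (I − K·H)·P̄ = [41/27 235/54; 235/54 1451/108]
step 1: x̄ = F·x = [11/54, 17/6]
step 1: P̄ = F·P·Fᵀ + Q = [149/27 17/3; 17/3 26]
step 1: y = z − H·x̄ = [2/9]
step 1: S = H·P̄·Hᵀ + R = [128/3]
step 1: K = P̄·Hᵀ·S⁻¹ = [49/192; -27/128]
step 1: x' = x̄ + K·y = [25/96, 535/192]
step 1: P' = (I − K·H)·P̄ = [263/96 1529/192; 1529/192 3085/128]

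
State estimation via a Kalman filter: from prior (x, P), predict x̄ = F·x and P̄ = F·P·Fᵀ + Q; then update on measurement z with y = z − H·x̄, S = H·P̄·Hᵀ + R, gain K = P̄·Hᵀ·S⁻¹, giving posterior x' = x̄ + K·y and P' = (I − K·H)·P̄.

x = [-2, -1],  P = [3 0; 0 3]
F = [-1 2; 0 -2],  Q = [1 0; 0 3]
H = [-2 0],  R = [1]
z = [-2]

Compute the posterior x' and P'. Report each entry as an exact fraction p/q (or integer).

x' = [64/65, 82/65]
P' = [16/65 -12/65; -12/65 399/65]

x̄ = F·x = [0, 2]
P̄ = F·P·Fᵀ + Q = [16 -12; -12 15]
y = z − H·x̄ = [-2]
S = H·P̄·Hᵀ + R = [65]
K = P̄·Hᵀ·S⁻¹ = [-32/65; 24/65]
x' = x̄ + K·y = [64/65, 82/65]
P' = (I − K·H)·P̄ = [16/65 -12/65; -12/65 399/65]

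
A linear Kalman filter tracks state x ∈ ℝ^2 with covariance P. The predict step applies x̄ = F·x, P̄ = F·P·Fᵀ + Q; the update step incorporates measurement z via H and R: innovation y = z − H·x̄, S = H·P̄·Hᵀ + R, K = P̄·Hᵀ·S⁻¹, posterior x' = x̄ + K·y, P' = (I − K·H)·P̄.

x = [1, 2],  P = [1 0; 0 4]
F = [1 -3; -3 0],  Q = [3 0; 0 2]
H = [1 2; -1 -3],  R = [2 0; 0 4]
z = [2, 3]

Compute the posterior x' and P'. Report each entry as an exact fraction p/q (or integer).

x̄ = F·x = [-5, -3]
P̄ = F·P·Fᵀ + Q = [40 -3; -3 11]
y = z − H·x̄ = [13, -11]
S = H·P̄·Hᵀ + R = [74 -91; -91 125]
K = P̄·Hᵀ·S⁻¹ = [1429/969 800/969; -355/969 -491/969]
x' = x̄ + K·y = [1644/323, -707/323]
P' = (I − K·H)·P̄ = [14974/969 -6058/969; -6058/969 2674/969]

x' = [1644/323, -707/323]
P' = [14974/969 -6058/969; -6058/969 2674/969]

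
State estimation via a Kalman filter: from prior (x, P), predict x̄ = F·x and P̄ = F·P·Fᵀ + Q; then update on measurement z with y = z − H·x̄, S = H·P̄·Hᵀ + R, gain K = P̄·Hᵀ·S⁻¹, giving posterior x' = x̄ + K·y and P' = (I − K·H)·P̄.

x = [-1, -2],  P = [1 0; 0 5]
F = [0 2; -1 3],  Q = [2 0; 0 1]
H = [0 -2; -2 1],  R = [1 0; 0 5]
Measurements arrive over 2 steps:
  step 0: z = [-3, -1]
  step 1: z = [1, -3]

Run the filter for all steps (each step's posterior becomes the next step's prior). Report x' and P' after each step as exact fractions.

step 0: x̄ = F·x = [-4, -5]
step 0: P̄ = F·P·Fᵀ + Q = [22 30; 30 47]
step 0: y = z − H·x̄ = [-13, -4]
step 0: S = H·P̄·Hᵀ + R = [189 26; 26 20]
step 0: K = P̄·Hᵀ·S⁻¹ = [-209/776 -543/1552; -771/1552 -13/3104]
step 0: x' = x̄ + K·y = [699/776, 2289/1552]
step 0: P' = (I − K·H)·P̄ = [731/776 209/1552; 209/1552 771/3104]
step 1: x̄ = F·x = [2289/776, 5469/1552]
step 1: P̄ = F·P·Fᵀ + Q = [2323/776 1895/1552; 1895/1552 10459/3104]
step 1: y = z − H·x̄ = [6245/776, -969/1552]
step 1: S = H·P̄·Hᵀ + R = [11235/776 -2879/1552; -2879/1552 47987/3104]
step 1: K = P̄·Hᵀ·S⁻¹ = [-13148/62189 -20750/62189; -318046/684079 2879/684079]
step 1: x' = x̄ + K·y = [90586/62189, -150745/684079]
step 1: P' = (I − K·H)·P̄ = [55162/62189 6574/62189; 6574/62189 159023/684079]

step 0: x' = [699/776, 2289/1552], P' = [731/776 209/1552; 209/1552 771/3104]
step 1: x' = [90586/62189, -150745/684079], P' = [55162/62189 6574/62189; 6574/62189 159023/684079]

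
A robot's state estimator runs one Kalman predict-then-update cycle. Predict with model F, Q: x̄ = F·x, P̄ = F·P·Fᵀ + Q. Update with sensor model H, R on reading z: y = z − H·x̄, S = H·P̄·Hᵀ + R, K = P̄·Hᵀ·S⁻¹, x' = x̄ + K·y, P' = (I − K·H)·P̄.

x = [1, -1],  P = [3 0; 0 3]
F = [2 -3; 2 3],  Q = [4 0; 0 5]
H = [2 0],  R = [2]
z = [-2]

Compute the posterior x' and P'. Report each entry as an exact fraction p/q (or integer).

x' = [-27/29, 31/29]
P' = [43/87 -5/29; -5/29 1126/29]

x̄ = F·x = [5, -1]
P̄ = F·P·Fᵀ + Q = [43 -15; -15 44]
y = z − H·x̄ = [-12]
S = H·P̄·Hᵀ + R = [174]
K = P̄·Hᵀ·S⁻¹ = [43/87; -5/29]
x' = x̄ + K·y = [-27/29, 31/29]
P' = (I − K·H)·P̄ = [43/87 -5/29; -5/29 1126/29]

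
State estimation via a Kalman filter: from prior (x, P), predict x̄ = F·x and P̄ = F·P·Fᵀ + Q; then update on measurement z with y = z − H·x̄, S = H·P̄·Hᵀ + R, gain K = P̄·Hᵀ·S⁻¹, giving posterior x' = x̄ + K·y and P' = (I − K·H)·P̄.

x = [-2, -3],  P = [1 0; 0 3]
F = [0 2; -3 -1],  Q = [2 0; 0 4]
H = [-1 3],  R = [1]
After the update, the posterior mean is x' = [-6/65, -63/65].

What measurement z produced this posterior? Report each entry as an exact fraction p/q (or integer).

x̄ = F·x = [-6, 9]
P̄ = F·P·Fᵀ + Q = [14 -6; -6 16]
S = H·P̄·Hᵀ + R = [195]
K = P̄·Hᵀ·S⁻¹ = [-32/195; 18/65]
x' − x̄ = [384/65, -648/65] = K·y
y = (KᵀK)⁻¹·Kᵀ·(x' − x̄) = [-36]
z = y + H·x̄ = [-36] + [33] = [-3]

z = [-3]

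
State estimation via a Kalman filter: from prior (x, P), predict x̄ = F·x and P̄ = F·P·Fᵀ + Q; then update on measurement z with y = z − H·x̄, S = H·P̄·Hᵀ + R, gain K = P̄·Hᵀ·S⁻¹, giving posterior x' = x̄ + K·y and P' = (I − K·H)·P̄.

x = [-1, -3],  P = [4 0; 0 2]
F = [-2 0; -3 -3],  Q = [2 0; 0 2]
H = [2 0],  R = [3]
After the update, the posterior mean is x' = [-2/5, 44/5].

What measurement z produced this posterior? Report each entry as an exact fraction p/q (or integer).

x̄ = F·x = [2, 12]
P̄ = F·P·Fᵀ + Q = [18 24; 24 56]
S = H·P̄·Hᵀ + R = [75]
K = P̄·Hᵀ·S⁻¹ = [12/25; 16/25]
x' − x̄ = [-12/5, -16/5] = K·y
y = (KᵀK)⁻¹·Kᵀ·(x' − x̄) = [-5]
z = y + H·x̄ = [-5] + [4] = [-1]

z = [-1]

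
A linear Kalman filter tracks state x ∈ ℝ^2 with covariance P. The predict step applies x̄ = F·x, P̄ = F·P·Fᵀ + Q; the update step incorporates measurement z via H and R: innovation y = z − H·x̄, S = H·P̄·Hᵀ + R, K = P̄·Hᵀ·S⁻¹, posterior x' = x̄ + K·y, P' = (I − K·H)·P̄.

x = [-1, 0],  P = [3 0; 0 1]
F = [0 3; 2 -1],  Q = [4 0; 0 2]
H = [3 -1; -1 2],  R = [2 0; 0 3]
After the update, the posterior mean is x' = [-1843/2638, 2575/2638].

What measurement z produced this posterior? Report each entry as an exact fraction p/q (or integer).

z = [-3, 3]

x̄ = F·x = [0, -2]
P̄ = F·P·Fᵀ + Q = [13 -3; -3 15]
S = H·P̄·Hᵀ + R = [152 -90; -90 88]
K = P̄·Hᵀ·S⁻¹ = [993/2638 223/1319; 429/2638 714/1319]
x' − x̄ = [-1843/2638, 7851/2638] = K·y
y = (KᵀK)⁻¹·Kᵀ·(x' − x̄) = [-5, 7]
z = y + H·x̄ = [-5, 7] + [2, -4] = [-3, 3]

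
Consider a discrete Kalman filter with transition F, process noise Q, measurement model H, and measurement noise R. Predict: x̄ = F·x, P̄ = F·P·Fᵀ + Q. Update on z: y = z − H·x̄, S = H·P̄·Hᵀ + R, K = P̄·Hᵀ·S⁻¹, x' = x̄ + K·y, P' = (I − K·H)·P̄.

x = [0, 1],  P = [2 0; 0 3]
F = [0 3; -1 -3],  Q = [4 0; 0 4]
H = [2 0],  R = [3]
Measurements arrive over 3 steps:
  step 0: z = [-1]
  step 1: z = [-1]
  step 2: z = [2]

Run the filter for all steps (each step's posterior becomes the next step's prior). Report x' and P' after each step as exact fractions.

step 0: x̄ = F·x = [3, -3]
step 0: P̄ = F·P·Fᵀ + Q = [31 -27; -27 33]
step 0: y = z − H·x̄ = [-7]
step 0: S = H·P̄·Hᵀ + R = [127]
step 0: K = P̄·Hᵀ·S⁻¹ = [62/127; -54/127]
step 0: x' = x̄ + K·y = [-53/127, -3/127]
step 0: P' = (I − K·H)·P̄ = [93/127 -81/127; -81/127 1275/127]
step 1: x̄ = F·x = [-9/127, 62/127]
step 1: P̄ = F·P·Fᵀ + Q = [11983/127 -11232/127; -11232/127 11590/127]
step 1: y = z − H·x̄ = [-109/127]
step 1: S = H·P̄·Hᵀ + R = [48313/127]
step 1: K = P̄·Hᵀ·S⁻¹ = [23966/48313; -22464/48313]
step 1: x' = x̄ + K·y = [-23993/48313, 42866/48313]
step 1: P' = (I − K·H)·P̄ = [35949/48313 -33696/48313; -33696/48313 435562/48313]
step 2: x̄ = F·x = [128598/48313, -104605/48313]
step 2: P̄ = F·P·Fᵀ + Q = [4113310/48313 -3818970/48313; -3818970/48313 3947083/48313]
step 2: y = z − H·x̄ = [-160570/48313]
step 2: S = H·P̄·Hᵀ + R = [16598179/48313]
step 2: K = P̄·Hᵀ·S⁻¹ = [8226620/16598179; -7637940/16598179]
step 2: x' = x̄ + K·y = [16839034/16598179, -10552615/16598179]
step 2: P' = (I − K·H)·P̄ = [12339930/16598179 -11456910/16598179; -11456910/16598179 148536889/16598179]

step 0: x' = [-53/127, -3/127], P' = [93/127 -81/127; -81/127 1275/127]
step 1: x' = [-23993/48313, 42866/48313], P' = [35949/48313 -33696/48313; -33696/48313 435562/48313]
step 2: x' = [16839034/16598179, -10552615/16598179], P' = [12339930/16598179 -11456910/16598179; -11456910/16598179 148536889/16598179]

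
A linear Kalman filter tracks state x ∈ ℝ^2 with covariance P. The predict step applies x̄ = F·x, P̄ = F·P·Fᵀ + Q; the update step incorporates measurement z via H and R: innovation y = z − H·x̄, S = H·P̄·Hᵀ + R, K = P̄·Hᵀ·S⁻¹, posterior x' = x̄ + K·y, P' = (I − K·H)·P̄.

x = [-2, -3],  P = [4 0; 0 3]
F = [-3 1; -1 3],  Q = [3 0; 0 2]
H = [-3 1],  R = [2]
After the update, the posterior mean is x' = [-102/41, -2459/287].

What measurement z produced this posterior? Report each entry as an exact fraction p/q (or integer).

z = [-1]

x̄ = F·x = [3, -7]
P̄ = F·P·Fᵀ + Q = [42 21; 21 33]
S = H·P̄·Hᵀ + R = [287]
K = P̄·Hᵀ·S⁻¹ = [-15/41; -30/287]
x' − x̄ = [-225/41, -450/287] = K·y
y = (KᵀK)⁻¹·Kᵀ·(x' − x̄) = [15]
z = y + H·x̄ = [15] + [-16] = [-1]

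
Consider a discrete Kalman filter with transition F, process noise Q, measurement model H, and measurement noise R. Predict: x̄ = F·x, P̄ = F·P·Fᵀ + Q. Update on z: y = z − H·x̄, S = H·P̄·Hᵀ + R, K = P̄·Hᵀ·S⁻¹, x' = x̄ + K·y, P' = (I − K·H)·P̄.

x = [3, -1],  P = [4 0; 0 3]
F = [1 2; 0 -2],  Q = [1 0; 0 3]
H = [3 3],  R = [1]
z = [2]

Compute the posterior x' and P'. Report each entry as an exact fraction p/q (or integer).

x̄ = F·x = [1, 2]
P̄ = F·P·Fᵀ + Q = [17 -12; -12 15]
y = z − H·x̄ = [-7]
S = H·P̄·Hᵀ + R = [73]
K = P̄·Hᵀ·S⁻¹ = [15/73; 9/73]
x' = x̄ + K·y = [-32/73, 83/73]
P' = (I − K·H)·P̄ = [1016/73 -1011/73; -1011/73 1014/73]

x' = [-32/73, 83/73]
P' = [1016/73 -1011/73; -1011/73 1014/73]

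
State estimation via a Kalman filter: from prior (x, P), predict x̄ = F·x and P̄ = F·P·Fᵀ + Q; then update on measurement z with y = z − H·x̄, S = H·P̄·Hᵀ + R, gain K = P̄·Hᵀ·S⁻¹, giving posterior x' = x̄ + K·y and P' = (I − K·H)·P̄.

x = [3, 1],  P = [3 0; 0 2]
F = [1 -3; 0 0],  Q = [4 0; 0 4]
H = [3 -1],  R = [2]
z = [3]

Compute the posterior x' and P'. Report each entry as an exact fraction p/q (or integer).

x̄ = F·x = [0, 0]
P̄ = F·P·Fᵀ + Q = [25 0; 0 4]
y = z − H·x̄ = [3]
S = H·P̄·Hᵀ + R = [231]
K = P̄·Hᵀ·S⁻¹ = [25/77; -4/231]
x' = x̄ + K·y = [75/77, -4/77]
P' = (I − K·H)·P̄ = [50/77 100/77; 100/77 908/231]

x' = [75/77, -4/77]
P' = [50/77 100/77; 100/77 908/231]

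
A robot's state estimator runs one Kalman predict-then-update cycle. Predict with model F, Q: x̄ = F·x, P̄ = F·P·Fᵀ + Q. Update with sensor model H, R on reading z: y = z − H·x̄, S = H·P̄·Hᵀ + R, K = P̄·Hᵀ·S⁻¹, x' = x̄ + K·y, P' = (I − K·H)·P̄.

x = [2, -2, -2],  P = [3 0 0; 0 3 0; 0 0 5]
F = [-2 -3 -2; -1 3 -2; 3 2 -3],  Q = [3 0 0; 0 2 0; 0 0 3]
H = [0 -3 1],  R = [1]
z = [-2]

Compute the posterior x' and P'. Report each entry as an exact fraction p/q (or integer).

x̄ = F·x = [6, -4, 8]
P̄ = F·P·Fᵀ + Q = [62 -1 -6; -1 52 39; -6 39 87]
y = z − H·x̄ = [-22]
S = H·P̄·Hᵀ + R = [322]
K = P̄·Hᵀ·S⁻¹ = [-3/322; -117/322; -15/161]
x' = x̄ + K·y = [999/161, 643/161, 1618/161]
P' = (I − K·H)·P̄ = [19955/322 -673/322 -1011/161; -673/322 3055/322 4524/161; -1011/161 4524/161 13557/161]

x' = [999/161, 643/161, 1618/161]
P' = [19955/322 -673/322 -1011/161; -673/322 3055/322 4524/161; -1011/161 4524/161 13557/161]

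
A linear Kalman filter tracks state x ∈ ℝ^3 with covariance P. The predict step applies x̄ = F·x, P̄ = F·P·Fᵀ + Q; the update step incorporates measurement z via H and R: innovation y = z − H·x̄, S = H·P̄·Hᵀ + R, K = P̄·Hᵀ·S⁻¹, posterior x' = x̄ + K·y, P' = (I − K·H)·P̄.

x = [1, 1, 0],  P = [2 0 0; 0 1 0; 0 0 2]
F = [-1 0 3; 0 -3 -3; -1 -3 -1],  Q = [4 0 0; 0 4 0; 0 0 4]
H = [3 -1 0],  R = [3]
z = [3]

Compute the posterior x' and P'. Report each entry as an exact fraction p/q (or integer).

x̄ = F·x = [-1, -3, -4]
P̄ = F·P·Fᵀ + Q = [24 -18 -4; -18 31 15; -4 15 17]
y = z − H·x̄ = [3]
S = H·P̄·Hᵀ + R = [358]
K = P̄·Hᵀ·S⁻¹ = [45/179; -85/358; -27/358]
x' = x̄ + K·y = [-44/179, -1329/358, -1513/358]
P' = (I − K·H)·P̄ = [246/179 603/179 499/179; 603/179 3873/358 3075/358; 499/179 3075/358 5357/358]

x' = [-44/179, -1329/358, -1513/358]
P' = [246/179 603/179 499/179; 603/179 3873/358 3075/358; 499/179 3075/358 5357/358]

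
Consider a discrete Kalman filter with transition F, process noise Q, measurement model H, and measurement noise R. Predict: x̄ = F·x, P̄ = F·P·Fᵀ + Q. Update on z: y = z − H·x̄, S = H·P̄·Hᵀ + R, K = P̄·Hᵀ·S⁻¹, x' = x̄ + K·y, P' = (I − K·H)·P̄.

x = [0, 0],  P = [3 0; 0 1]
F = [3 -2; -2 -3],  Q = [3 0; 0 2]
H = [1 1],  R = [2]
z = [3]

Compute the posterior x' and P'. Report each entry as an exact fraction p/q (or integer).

x̄ = F·x = [0, 0]
P̄ = F·P·Fᵀ + Q = [34 -12; -12 23]
y = z − H·x̄ = [3]
S = H·P̄·Hᵀ + R = [35]
K = P̄·Hᵀ·S⁻¹ = [22/35; 11/35]
x' = x̄ + K·y = [66/35, 33/35]
P' = (I − K·H)·P̄ = [706/35 -662/35; -662/35 684/35]

x' = [66/35, 33/35]
P' = [706/35 -662/35; -662/35 684/35]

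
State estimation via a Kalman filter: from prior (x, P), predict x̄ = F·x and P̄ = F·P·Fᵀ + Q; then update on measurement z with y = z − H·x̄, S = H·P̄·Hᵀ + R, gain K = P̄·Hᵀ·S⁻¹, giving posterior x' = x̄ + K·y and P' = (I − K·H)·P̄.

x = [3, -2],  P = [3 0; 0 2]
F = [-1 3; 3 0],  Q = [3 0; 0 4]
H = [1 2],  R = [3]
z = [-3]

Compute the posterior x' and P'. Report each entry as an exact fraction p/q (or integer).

x' = [-1107/115, 399/115]
P' = [2724/115 -1353/115; -1353/115 756/115]

x̄ = F·x = [-9, 9]
P̄ = F·P·Fᵀ + Q = [24 -9; -9 31]
y = z − H·x̄ = [-12]
S = H·P̄·Hᵀ + R = [115]
K = P̄·Hᵀ·S⁻¹ = [6/115; 53/115]
x' = x̄ + K·y = [-1107/115, 399/115]
P' = (I − K·H)·P̄ = [2724/115 -1353/115; -1353/115 756/115]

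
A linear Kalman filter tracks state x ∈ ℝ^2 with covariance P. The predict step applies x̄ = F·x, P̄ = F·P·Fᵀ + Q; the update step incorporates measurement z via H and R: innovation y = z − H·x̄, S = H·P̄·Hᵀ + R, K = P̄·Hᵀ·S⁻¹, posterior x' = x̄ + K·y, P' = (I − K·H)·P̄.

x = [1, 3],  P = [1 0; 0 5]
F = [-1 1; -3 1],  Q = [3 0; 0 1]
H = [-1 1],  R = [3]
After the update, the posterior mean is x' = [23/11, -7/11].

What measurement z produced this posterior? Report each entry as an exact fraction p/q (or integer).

x̄ = F·x = [2, 0]
P̄ = F·P·Fᵀ + Q = [9 8; 8 15]
S = H·P̄·Hᵀ + R = [11]
K = P̄·Hᵀ·S⁻¹ = [-1/11; 7/11]
x' − x̄ = [1/11, -7/11] = K·y
y = (KᵀK)⁻¹·Kᵀ·(x' − x̄) = [-1]
z = y + H·x̄ = [-1] + [-2] = [-3]

z = [-3]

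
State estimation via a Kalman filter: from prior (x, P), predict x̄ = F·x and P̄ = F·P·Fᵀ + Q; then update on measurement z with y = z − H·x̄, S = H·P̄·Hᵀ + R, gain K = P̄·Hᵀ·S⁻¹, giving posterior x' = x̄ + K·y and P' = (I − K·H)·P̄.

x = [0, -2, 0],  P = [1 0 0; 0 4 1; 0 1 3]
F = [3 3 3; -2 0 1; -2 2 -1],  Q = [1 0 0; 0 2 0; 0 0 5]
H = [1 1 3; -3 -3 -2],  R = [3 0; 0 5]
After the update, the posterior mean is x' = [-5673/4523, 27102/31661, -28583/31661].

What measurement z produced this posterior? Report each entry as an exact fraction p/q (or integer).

z = [-3, 3]

x̄ = F·x = [-6, 0, -4]
P̄ = F·P·Fᵀ + Q = [91 6 12; 6 9 3; 12 3 24]
S = H·P̄·Hᵀ + R = [421 -645; -645 1289]
K = P̄·Hᵀ·S⁻¹ = [-2267/9046 -3345/9046; -1959/126644 -5991/126644; 26079/63322 8481/63322]
x' − x̄ = [21465/4523, 27102/31661, 98061/31661] = K·y
y = (KᵀK)⁻¹·Kᵀ·(x' − x̄) = [15, -23]
z = y + H·x̄ = [15, -23] + [-18, 26] = [-3, 3]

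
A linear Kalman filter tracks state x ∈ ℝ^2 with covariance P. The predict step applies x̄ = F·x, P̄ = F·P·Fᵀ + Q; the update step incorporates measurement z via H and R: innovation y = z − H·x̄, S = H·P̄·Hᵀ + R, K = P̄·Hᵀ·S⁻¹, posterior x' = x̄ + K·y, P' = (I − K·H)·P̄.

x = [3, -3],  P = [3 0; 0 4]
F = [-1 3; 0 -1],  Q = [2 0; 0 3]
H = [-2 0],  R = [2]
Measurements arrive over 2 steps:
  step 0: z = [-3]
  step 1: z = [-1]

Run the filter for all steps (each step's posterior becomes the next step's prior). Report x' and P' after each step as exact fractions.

step 0: x' = [111/83, -75/83], P' = [41/83 -12/83; -12/83 293/83]
step 1: x' = [516/1183, -552/1183], P' = [2916/5915 -891/5915; -891/5915 19496/5915]

step 0: x̄ = F·x = [-12, 3]
step 0: P̄ = F·P·Fᵀ + Q = [41 -12; -12 7]
step 0: y = z − H·x̄ = [-27]
step 0: S = H·P̄·Hᵀ + R = [166]
step 0: K = P̄·Hᵀ·S⁻¹ = [-41/83; 12/83]
step 0: x' = x̄ + K·y = [111/83, -75/83]
step 0: P' = (I − K·H)·P̄ = [41/83 -12/83; -12/83 293/83]
step 1: x̄ = F·x = [-336/83, 75/83]
step 1: P̄ = F·P·Fᵀ + Q = [2916/83 -891/83; -891/83 542/83]
step 1: y = z − H·x̄ = [-755/83]
step 1: S = H·P̄·Hᵀ + R = [11830/83]
step 1: K = P̄·Hᵀ·S⁻¹ = [-2916/5915; 891/5915]
step 1: x' = x̄ + K·y = [516/1183, -552/1183]
step 1: P' = (I − K·H)·P̄ = [2916/5915 -891/5915; -891/5915 19496/5915]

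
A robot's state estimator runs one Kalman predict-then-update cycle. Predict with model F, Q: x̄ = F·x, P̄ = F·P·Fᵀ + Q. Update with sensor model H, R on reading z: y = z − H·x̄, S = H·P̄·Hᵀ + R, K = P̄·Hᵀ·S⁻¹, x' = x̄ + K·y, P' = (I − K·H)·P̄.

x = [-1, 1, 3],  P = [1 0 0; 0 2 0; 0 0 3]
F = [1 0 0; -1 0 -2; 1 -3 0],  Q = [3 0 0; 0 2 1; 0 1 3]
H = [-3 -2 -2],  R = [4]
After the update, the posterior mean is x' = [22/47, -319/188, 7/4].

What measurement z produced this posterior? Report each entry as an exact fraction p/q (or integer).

z = [-2]

x̄ = F·x = [-1, -5, -4]
P̄ = F·P·Fᵀ + Q = [4 -1 1; -1 15 0; 1 0 22]
S = H·P̄·Hᵀ + R = [188]
K = P̄·Hᵀ·S⁻¹ = [-3/47; -27/188; -1/4]
x' − x̄ = [69/47, 621/188, 23/4] = K·y
y = (KᵀK)⁻¹·Kᵀ·(x' − x̄) = [-23]
z = y + H·x̄ = [-23] + [21] = [-2]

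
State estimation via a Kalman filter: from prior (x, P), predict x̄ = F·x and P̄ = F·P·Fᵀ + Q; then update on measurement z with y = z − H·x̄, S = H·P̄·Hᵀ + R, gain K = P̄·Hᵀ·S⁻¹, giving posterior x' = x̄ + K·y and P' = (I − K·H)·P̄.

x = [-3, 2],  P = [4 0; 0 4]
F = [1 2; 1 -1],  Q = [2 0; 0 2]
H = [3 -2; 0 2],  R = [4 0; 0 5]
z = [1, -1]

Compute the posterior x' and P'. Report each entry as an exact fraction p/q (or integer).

x̄ = F·x = [1, -5]
P̄ = F·P·Fᵀ + Q = [22 -4; -4 10]
y = z − H·x̄ = [-12, 9]
S = H·P̄·Hᵀ + R = [290 -64; -64 45]
K = P̄·Hᵀ·S⁻¹ = [1409/4477 1208/4477; -80/4477 1876/4477]
x' = x̄ + K·y = [-1559/4477, -4541/4477]
P' = (I − K·H)·P̄ = [3892/4477 3020/4477; 3020/4477 4690/4477]

x' = [-1559/4477, -4541/4477]
P' = [3892/4477 3020/4477; 3020/4477 4690/4477]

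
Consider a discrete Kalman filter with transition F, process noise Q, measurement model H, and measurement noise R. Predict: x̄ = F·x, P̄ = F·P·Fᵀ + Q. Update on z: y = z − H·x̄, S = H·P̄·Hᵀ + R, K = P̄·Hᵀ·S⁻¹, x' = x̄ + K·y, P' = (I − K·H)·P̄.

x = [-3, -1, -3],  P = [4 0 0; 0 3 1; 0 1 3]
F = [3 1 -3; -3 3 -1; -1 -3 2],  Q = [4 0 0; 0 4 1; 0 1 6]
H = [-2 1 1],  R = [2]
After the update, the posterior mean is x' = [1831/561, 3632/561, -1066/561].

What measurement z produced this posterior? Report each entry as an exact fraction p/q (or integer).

x̄ = F·x = [-1, 9, 0]
P̄ = F·P·Fᵀ + Q = [64 -28 -28; -28 64 -11; -28 -11 37]
S = H·P̄·Hᵀ + R = [561]
K = P̄·Hᵀ·S⁻¹ = [-184/561; 109/561; 82/561]
x' − x̄ = [2392/561, -1417/561, -1066/561] = K·y
y = (KᵀK)⁻¹·Kᵀ·(x' − x̄) = [-13]
z = y + H·x̄ = [-13] + [11] = [-2]

z = [-2]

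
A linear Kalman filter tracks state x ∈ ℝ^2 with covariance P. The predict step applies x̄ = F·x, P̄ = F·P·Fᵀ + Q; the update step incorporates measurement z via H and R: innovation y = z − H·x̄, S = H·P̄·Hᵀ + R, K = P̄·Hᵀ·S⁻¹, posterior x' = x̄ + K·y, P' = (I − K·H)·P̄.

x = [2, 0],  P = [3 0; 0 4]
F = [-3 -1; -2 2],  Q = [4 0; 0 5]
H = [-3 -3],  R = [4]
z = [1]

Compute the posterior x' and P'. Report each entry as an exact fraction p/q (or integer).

x' = [-861/796, 557/796]
P' = [9635/796 -9455/796; -9455/796 9627/796]

x̄ = F·x = [-6, -4]
P̄ = F·P·Fᵀ + Q = [35 10; 10 33]
y = z − H·x̄ = [-29]
S = H·P̄·Hᵀ + R = [796]
K = P̄·Hᵀ·S⁻¹ = [-135/796; -129/796]
x' = x̄ + K·y = [-861/796, 557/796]
P' = (I − K·H)·P̄ = [9635/796 -9455/796; -9455/796 9627/796]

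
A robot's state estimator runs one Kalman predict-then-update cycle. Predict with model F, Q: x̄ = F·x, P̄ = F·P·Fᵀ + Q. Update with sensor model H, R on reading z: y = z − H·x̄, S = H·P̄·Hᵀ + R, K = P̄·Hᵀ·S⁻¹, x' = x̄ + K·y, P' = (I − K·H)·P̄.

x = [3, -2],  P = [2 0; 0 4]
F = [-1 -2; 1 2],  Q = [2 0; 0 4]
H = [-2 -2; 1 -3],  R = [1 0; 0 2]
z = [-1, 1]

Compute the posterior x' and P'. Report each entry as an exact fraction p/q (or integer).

x' = [2401/3900, -259/1950]
P' = [503/1950 -77/975; -77/975 136/975]

x̄ = F·x = [1, -1]
P̄ = F·P·Fᵀ + Q = [20 -18; -18 22]
y = z − H·x̄ = [-1, -3]
S = H·P̄·Hᵀ + R = [25 20; 20 328]
K = P̄·Hᵀ·S⁻¹ = [-349/975 193/780; -118/975 -97/390]
x' = x̄ + K·y = [2401/3900, -259/1950]
P' = (I − K·H)·P̄ = [503/1950 -77/975; -77/975 136/975]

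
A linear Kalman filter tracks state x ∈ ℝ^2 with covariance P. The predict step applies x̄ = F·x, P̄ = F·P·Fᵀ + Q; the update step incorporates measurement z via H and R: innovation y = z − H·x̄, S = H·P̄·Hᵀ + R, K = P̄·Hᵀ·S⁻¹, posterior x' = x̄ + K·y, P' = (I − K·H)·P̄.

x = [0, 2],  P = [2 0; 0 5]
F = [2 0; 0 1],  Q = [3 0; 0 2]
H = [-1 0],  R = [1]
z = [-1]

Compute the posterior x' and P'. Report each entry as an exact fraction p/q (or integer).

x̄ = F·x = [0, 2]
P̄ = F·P·Fᵀ + Q = [11 0; 0 7]
y = z − H·x̄ = [-1]
S = H·P̄·Hᵀ + R = [12]
K = P̄·Hᵀ·S⁻¹ = [-11/12; 0]
x' = x̄ + K·y = [11/12, 2]
P' = (I − K·H)·P̄ = [11/12 0; 0 7]

x' = [11/12, 2]
P' = [11/12 0; 0 7]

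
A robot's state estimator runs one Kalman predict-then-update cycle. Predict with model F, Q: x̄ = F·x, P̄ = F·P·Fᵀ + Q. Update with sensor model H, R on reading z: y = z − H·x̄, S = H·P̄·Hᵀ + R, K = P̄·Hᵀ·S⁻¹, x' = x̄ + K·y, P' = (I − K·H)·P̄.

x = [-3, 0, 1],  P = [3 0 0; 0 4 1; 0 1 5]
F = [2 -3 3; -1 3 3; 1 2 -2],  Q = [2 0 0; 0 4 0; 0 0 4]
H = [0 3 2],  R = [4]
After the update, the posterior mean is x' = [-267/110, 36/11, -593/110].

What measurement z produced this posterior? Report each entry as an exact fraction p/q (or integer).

x̄ = F·x = [-3, 6, -5]
P̄ = F·P·Fᵀ + Q = [77 3 -36; 3 106 -9; -36 -9 35]
S = H·P̄·Hᵀ + R = [990]
K = P̄·Hᵀ·S⁻¹ = [-7/110; 10/33; 43/990]
x' − x̄ = [63/110, -30/11, -43/110] = K·y
y = (KᵀK)⁻¹·Kᵀ·(x' − x̄) = [-9]
z = y + H·x̄ = [-9] + [8] = [-1]

z = [-1]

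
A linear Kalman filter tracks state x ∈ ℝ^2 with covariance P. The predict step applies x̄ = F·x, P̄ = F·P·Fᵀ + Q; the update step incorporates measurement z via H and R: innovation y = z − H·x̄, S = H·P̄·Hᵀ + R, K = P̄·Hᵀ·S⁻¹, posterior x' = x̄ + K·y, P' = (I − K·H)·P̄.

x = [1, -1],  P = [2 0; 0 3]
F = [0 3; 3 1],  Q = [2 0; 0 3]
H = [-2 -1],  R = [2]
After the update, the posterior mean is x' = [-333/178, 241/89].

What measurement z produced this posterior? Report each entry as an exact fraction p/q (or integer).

z = [1]

x̄ = F·x = [-3, 2]
P̄ = F·P·Fᵀ + Q = [29 9; 9 24]
S = H·P̄·Hᵀ + R = [178]
K = P̄·Hᵀ·S⁻¹ = [-67/178; -21/89]
x' − x̄ = [201/178, 63/89] = K·y
y = (KᵀK)⁻¹·Kᵀ·(x' − x̄) = [-3]
z = y + H·x̄ = [-3] + [4] = [1]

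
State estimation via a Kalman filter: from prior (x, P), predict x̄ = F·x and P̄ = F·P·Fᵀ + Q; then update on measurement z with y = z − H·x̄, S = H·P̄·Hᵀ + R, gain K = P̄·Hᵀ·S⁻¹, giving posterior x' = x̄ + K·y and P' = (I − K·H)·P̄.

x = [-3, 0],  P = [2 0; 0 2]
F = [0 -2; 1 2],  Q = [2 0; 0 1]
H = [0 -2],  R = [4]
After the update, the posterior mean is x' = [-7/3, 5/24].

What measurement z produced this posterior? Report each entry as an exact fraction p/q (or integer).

z = [-1]

x̄ = F·x = [0, -3]
P̄ = F·P·Fᵀ + Q = [10 -8; -8 11]
S = H·P̄·Hᵀ + R = [48]
K = P̄·Hᵀ·S⁻¹ = [1/3; -11/24]
x' − x̄ = [-7/3, 77/24] = K·y
y = (KᵀK)⁻¹·Kᵀ·(x' − x̄) = [-7]
z = y + H·x̄ = [-7] + [6] = [-1]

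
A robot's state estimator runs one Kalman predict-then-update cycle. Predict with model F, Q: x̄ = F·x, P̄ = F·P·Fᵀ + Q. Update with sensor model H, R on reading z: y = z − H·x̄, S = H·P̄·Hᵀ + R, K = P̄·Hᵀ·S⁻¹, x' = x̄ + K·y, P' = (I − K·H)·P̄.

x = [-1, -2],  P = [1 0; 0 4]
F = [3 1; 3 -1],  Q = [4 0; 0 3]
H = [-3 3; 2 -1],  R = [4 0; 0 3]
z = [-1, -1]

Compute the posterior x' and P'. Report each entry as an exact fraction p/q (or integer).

x̄ = F·x = [-5, -1]
P̄ = F·P·Fᵀ + Q = [17 5; 5 16]
y = z − H·x̄ = [-13, 8]
S = H·P̄·Hᵀ + R = [211 -105; -105 67]
K = P̄·Hᵀ·S⁻¹ = [633/3112 2339/3112; 1581/3112 2199/3112]
x' = x̄ + K·y = [-5077/3112, -6073/3112]
P' = (I − K·H)·P̄ = [7861/3112 8705/3112; 8705/3112 10813/3112]

x' = [-5077/3112, -6073/3112]
P' = [7861/3112 8705/3112; 8705/3112 10813/3112]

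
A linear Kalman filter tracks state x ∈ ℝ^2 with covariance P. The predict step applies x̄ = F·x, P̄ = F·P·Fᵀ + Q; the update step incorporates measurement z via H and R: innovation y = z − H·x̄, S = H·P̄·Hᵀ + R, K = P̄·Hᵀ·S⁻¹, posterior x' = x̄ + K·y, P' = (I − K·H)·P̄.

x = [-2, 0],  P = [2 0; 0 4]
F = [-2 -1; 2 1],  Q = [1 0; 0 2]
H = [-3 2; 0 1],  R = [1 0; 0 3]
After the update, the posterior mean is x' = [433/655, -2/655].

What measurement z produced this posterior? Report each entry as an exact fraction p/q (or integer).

z = [-2, 1]

x̄ = F·x = [4, -4]
P̄ = F·P·Fᵀ + Q = [13 -12; -12 14]
S = H·P̄·Hᵀ + R = [318 64; 64 17]
K = P̄·Hᵀ·S⁻¹ = [-303/1310 108/655; 96/655 178/655]
x' − x̄ = [-2187/655, 2618/655] = K·y
y = (KᵀK)⁻¹·Kᵀ·(x' − x̄) = [18, 5]
z = y + H·x̄ = [18, 5] + [-20, -4] = [-2, 1]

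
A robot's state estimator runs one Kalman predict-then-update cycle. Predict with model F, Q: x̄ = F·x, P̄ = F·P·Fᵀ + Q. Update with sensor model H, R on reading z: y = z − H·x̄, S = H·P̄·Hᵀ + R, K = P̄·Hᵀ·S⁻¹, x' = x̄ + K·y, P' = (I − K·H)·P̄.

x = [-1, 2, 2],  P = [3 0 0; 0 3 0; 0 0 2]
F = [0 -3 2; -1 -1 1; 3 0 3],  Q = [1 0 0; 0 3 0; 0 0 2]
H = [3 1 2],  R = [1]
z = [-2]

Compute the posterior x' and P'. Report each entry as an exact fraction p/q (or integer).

x' = [-1903/734, 301/367, 1821/734]
P' = [5399/734 1581/367 -9607/734; 1581/367 3069/367 -3895/367; -9607/734 -3895/367 18369/734]

x̄ = F·x = [-2, 1, 3]
P̄ = F·P·Fᵀ + Q = [36 13 12; 13 11 -3; 12 -3 47]
y = z − H·x̄ = [-3]
S = H·P̄·Hᵀ + R = [734]
K = P̄·Hᵀ·S⁻¹ = [145/734; 22/367; 127/734]
x' = x̄ + K·y = [-1903/734, 301/367, 1821/734]
P' = (I − K·H)·P̄ = [5399/734 1581/367 -9607/734; 1581/367 3069/367 -3895/367; -9607/734 -3895/367 18369/734]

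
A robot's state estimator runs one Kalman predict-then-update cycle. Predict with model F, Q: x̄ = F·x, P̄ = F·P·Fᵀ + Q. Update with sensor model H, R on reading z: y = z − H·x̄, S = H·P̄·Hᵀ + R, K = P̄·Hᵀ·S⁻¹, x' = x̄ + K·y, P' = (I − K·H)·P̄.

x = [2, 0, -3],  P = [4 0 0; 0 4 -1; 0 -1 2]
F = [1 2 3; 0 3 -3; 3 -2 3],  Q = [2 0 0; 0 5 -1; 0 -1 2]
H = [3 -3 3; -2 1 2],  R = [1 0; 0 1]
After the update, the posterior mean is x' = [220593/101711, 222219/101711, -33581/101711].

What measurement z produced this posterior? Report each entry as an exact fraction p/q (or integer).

x̄ = F·x = [-7, 9, -3]
P̄ = F·P·Fᵀ + Q = [28 3 14; 3 77 -58; 14 -58 84]
S = H·P̄·Hᵀ + R = [2944 306; 306 170]
K = P̄·Hᵀ·S⁻¹ = [405/5983 -54701/203422; -1575/11966 -2826/101711; 801/5983 24550/101711]
x' − x̄ = [932570/101711, -693180/101711, 271552/101711] = K·y
y = (KᵀK)⁻¹·Kᵀ·(x' − x̄) = [56, -20]
z = y + H·x̄ = [56, -20] + [-57, 17] = [-1, -3]

z = [-1, -3]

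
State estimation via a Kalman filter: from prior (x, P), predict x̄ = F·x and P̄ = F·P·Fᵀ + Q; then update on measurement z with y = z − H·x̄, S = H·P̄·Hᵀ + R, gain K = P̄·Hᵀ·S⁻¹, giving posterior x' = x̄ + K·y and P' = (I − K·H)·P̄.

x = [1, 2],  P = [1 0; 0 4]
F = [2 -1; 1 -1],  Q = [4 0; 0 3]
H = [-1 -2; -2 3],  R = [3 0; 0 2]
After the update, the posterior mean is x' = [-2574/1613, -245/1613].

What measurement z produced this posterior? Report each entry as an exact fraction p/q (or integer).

x̄ = F·x = [0, -1]
P̄ = F·P·Fᵀ + Q = [12 6; 6 8]
S = H·P̄·Hᵀ + R = [71 -18; -18 50]
K = P̄·Hᵀ·S⁻¹ = [-654/1613 -429/1613; -442/1613 228/1613]
x' − x̄ = [-2574/1613, 1368/1613] = K·y
y = (KᵀK)⁻¹·Kᵀ·(x' − x̄) = [0, 6]
z = y + H·x̄ = [0, 6] + [2, -3] = [2, 3]

z = [2, 3]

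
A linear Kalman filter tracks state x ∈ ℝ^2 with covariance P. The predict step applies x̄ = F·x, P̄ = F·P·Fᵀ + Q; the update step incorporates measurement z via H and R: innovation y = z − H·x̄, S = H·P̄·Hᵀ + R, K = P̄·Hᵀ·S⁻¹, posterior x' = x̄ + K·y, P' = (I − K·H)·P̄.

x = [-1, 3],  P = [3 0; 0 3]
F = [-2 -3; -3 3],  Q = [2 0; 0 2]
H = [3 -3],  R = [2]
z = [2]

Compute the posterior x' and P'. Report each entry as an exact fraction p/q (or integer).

x̄ = F·x = [-7, 12]
P̄ = F·P·Fᵀ + Q = [41 -9; -9 56]
y = z − H·x̄ = [59]
S = H·P̄·Hᵀ + R = [1037]
K = P̄·Hᵀ·S⁻¹ = [150/1037; -195/1037]
x' = x̄ + K·y = [1591/1037, 939/1037]
P' = (I − K·H)·P̄ = [20017/1037 19917/1037; 19917/1037 20047/1037]

x' = [1591/1037, 939/1037]
P' = [20017/1037 19917/1037; 19917/1037 20047/1037]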